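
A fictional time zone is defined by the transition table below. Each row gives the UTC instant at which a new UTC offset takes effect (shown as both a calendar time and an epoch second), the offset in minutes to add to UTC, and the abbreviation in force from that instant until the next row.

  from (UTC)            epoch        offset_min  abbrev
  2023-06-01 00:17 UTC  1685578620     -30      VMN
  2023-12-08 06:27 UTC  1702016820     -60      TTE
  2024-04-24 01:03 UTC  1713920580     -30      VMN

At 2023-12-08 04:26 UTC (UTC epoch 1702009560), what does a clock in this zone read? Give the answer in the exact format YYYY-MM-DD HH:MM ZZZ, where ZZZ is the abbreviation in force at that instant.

2023-12-08 03:56 VMN

Query: 2023-12-08 04:26 UTC
Rule 1/3 (VMN, -00:30): 2023-06-01 00:17 UTC ≤ query < 2023-12-08 06:27 UTC
4·60 + 26 - 30 = 236 min
236 = 0·1440 + 236; 236 = 3·60 + 56 → 03:56, same day
→ 2023-12-08 03:56 VMN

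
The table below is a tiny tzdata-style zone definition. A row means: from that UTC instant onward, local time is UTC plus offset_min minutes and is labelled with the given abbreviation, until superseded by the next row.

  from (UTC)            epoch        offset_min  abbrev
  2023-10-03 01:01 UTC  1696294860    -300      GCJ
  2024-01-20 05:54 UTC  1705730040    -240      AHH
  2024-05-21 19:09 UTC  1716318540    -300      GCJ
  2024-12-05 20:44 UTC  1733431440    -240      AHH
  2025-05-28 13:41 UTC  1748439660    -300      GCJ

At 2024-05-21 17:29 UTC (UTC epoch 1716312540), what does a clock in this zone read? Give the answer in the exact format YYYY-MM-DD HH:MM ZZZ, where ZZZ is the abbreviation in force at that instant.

2024-05-21 13:29 AHH

Query: 2024-05-21 17:29 UTC
Rule 2/5 (AHH, -04:00): 2024-01-20 05:54 UTC ≤ query < 2024-05-21 19:09 UTC
17·60 + 29 - 240 = 809 min
809 = 0·1440 + 809; 809 = 13·60 + 29 → 13:29, same day
→ 2024-05-21 13:29 AHH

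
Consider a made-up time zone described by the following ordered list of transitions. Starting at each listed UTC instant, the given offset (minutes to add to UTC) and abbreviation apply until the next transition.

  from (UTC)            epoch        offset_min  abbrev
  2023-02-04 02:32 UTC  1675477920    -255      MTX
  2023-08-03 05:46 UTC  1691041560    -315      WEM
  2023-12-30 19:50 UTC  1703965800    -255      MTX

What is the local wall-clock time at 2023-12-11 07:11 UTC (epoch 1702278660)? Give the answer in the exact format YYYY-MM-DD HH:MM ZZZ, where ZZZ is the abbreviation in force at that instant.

Query: 2023-12-11 07:11 UTC
Rule 2/3 (WEM, -05:15): 2023-08-03 05:46 UTC ≤ query < 2023-12-30 19:50 UTC
7·60 + 11 - 315 = 116 min
116 = 0·1440 + 116; 116 = 1·60 + 56 → 01:56, same day
→ 2023-12-11 01:56 WEM

2023-12-11 01:56 WEM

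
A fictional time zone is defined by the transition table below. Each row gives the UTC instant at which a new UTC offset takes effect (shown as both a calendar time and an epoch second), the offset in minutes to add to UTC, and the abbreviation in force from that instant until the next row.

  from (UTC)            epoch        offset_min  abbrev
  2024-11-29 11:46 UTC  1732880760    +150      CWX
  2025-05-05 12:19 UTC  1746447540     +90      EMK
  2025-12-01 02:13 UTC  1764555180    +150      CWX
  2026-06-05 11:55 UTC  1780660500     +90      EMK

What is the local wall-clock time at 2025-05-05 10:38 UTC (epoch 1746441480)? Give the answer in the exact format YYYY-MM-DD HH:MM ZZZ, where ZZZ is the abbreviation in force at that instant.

Query: 2025-05-05 10:38 UTC
Rule 1/4 (CWX, +02:30): 2024-11-29 11:46 UTC ≤ query < 2025-05-05 12:19 UTC
10·60 + 38 + 150 = 788 min
788 = 0·1440 + 788; 788 = 13·60 + 8 → 13:08, same day
→ 2025-05-05 13:08 CWX

2025-05-05 13:08 CWX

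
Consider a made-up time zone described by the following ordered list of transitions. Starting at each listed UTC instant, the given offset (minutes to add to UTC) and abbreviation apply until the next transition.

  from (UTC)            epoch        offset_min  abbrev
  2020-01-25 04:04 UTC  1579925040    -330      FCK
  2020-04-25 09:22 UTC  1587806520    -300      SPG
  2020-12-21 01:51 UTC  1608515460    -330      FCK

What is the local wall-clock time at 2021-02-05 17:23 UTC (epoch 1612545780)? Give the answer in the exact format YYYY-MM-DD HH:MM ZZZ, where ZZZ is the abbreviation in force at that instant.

2021-02-05 11:53 FCK

Query: 2021-02-05 17:23 UTC
Rule 3/3 (FCK, -05:30): 2020-12-21 01:51 UTC ≤ query < +∞
17·60 + 23 - 330 = 713 min
713 = 0·1440 + 713; 713 = 11·60 + 53 → 11:53, same day
→ 2021-02-05 11:53 FCK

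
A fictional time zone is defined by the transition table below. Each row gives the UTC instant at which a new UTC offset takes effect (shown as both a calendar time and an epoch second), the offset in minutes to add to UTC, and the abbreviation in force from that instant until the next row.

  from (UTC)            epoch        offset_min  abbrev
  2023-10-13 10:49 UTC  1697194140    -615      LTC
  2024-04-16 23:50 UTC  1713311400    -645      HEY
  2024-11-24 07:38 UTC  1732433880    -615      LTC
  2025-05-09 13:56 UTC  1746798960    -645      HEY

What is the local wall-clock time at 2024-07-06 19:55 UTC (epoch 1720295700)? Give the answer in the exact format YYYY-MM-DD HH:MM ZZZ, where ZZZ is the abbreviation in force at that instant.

Query: 2024-07-06 19:55 UTC
Rule 2/4 (HEY, -10:45): 2024-04-16 23:50 UTC ≤ query < 2024-11-24 07:38 UTC
19·60 + 55 - 645 = 550 min
550 = 0·1440 + 550; 550 = 9·60 + 10 → 09:10, same day
→ 2024-07-06 09:10 HEY

2024-07-06 09:10 HEY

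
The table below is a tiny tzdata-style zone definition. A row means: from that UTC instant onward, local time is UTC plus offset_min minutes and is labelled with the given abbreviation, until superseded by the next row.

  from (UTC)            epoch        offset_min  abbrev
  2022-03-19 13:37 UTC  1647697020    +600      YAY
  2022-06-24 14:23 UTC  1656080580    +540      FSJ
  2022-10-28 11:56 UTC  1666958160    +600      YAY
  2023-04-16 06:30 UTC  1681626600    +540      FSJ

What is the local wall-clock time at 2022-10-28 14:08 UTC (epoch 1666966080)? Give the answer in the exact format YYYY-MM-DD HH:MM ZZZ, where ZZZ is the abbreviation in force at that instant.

Query: 2022-10-28 14:08 UTC
Rule 3/4 (YAY, +10:00): 2022-10-28 11:56 UTC ≤ query < 2023-04-16 06:30 UTC
14·60 + 8 + 600 = 1448 min
1448 = 1·1440 + 8; 8 = 0·60 + 8 → 00:08, 2022-10-28 + 1 day = 2022-10-29
→ 2022-10-29 00:08 YAY

2022-10-29 00:08 YAY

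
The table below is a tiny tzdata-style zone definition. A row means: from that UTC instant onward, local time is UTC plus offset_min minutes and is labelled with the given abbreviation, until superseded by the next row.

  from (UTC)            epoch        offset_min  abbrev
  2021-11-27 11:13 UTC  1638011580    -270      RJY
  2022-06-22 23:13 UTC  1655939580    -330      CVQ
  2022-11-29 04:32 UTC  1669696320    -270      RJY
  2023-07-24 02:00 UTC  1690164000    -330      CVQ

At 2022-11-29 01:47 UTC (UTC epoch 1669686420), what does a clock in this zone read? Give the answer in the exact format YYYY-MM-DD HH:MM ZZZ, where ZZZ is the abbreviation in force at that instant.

Query: 2022-11-29 01:47 UTC
Rule 2/4 (CVQ, -05:30): 2022-06-22 23:13 UTC ≤ query < 2022-11-29 04:32 UTC
1·60 + 47 - 330 = -223 min
-223 = -1·1440 + 1217; 1217 = 20·60 + 17 → 20:17, 2022-11-29 - 1 day = 2022-11-28
→ 2022-11-28 20:17 CVQ

2022-11-28 20:17 CVQ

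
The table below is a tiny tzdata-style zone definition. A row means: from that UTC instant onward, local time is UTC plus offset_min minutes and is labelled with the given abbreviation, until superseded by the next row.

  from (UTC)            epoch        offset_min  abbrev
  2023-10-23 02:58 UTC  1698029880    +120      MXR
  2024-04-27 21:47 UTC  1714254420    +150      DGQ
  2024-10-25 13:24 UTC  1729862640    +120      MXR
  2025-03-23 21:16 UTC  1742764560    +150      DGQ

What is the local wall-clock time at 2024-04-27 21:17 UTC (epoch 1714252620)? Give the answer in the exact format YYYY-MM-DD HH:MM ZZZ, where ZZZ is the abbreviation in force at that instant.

2024-04-27 23:17 MXR

Query: 2024-04-27 21:17 UTC
Rule 1/4 (MXR, +02:00): 2023-10-23 02:58 UTC ≤ query < 2024-04-27 21:47 UTC
21·60 + 17 + 120 = 1397 min
1397 = 0·1440 + 1397; 1397 = 23·60 + 17 → 23:17, same day
→ 2024-04-27 23:17 MXR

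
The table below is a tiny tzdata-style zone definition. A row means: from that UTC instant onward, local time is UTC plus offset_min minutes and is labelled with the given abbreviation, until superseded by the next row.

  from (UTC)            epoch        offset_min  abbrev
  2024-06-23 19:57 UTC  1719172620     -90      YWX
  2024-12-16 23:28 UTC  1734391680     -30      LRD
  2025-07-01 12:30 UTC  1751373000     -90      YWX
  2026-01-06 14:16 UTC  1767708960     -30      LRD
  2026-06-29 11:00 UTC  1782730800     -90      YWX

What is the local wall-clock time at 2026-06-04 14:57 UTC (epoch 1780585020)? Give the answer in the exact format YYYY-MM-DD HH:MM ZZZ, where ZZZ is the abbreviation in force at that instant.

Query: 2026-06-04 14:57 UTC
Rule 4/5 (LRD, -00:30): 2026-01-06 14:16 UTC ≤ query < 2026-06-29 11:00 UTC
14·60 + 57 - 30 = 867 min
867 = 0·1440 + 867; 867 = 14·60 + 27 → 14:27, same day
→ 2026-06-04 14:27 LRD

2026-06-04 14:27 LRD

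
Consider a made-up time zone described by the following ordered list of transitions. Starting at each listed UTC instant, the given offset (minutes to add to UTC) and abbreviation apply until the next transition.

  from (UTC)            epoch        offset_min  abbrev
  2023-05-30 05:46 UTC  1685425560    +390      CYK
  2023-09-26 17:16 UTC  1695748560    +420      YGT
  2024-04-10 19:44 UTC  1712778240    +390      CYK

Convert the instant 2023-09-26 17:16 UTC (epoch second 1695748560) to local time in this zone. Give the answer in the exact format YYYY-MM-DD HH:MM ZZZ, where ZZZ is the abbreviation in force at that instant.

2023-09-27 00:16 YGT

Query: 2023-09-26 17:16 UTC
Rule 2/3 (YGT, +07:00): 2023-09-26 17:16 UTC ≤ query < 2024-04-10 19:44 UTC
17·60 + 16 + 420 = 1456 min
1456 = 1·1440 + 16; 16 = 0·60 + 16 → 00:16, 2023-09-26 + 1 day = 2023-09-27
→ 2023-09-27 00:16 YGT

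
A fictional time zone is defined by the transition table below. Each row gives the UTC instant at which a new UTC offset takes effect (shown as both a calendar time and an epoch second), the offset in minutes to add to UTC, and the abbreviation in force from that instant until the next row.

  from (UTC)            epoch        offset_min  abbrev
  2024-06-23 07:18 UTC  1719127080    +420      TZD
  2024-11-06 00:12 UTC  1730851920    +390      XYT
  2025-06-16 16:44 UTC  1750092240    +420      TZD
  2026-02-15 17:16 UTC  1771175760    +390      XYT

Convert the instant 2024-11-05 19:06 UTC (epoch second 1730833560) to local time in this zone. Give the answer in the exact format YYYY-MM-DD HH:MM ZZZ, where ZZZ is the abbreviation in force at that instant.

2024-11-06 02:06 TZD

Query: 2024-11-05 19:06 UTC
Rule 1/4 (TZD, +07:00): 2024-06-23 07:18 UTC ≤ query < 2024-11-06 00:12 UTC
19·60 + 6 + 420 = 1566 min
1566 = 1·1440 + 126; 126 = 2·60 + 6 → 02:06, 2024-11-05 + 1 day = 2024-11-06
→ 2024-11-06 02:06 TZD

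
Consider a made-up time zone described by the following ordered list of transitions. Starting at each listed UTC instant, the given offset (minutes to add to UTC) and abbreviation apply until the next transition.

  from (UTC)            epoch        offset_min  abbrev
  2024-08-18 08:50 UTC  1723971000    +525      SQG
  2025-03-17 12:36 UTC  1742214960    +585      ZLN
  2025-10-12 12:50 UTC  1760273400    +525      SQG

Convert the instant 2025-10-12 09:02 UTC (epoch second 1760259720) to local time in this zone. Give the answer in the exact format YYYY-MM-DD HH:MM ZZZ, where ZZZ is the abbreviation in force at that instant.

Query: 2025-10-12 09:02 UTC
Rule 2/3 (ZLN, +09:45): 2025-03-17 12:36 UTC ≤ query < 2025-10-12 12:50 UTC
9·60 + 2 + 585 = 1127 min
1127 = 0·1440 + 1127; 1127 = 18·60 + 47 → 18:47, same day
→ 2025-10-12 18:47 ZLN

2025-10-12 18:47 ZLN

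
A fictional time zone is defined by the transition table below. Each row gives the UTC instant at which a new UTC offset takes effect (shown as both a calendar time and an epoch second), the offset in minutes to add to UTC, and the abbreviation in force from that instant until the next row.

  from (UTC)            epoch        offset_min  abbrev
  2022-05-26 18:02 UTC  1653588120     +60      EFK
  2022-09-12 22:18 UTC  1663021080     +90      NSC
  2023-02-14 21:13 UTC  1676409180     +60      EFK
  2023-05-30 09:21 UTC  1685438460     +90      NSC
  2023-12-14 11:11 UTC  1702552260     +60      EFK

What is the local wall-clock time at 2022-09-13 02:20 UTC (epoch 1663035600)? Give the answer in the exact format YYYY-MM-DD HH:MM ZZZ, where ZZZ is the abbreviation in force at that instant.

Query: 2022-09-13 02:20 UTC
Rule 2/5 (NSC, +01:30): 2022-09-12 22:18 UTC ≤ query < 2023-02-14 21:13 UTC
2·60 + 20 + 90 = 230 min
230 = 0·1440 + 230; 230 = 3·60 + 50 → 03:50, same day
→ 2022-09-13 03:50 NSC

2022-09-13 03:50 NSC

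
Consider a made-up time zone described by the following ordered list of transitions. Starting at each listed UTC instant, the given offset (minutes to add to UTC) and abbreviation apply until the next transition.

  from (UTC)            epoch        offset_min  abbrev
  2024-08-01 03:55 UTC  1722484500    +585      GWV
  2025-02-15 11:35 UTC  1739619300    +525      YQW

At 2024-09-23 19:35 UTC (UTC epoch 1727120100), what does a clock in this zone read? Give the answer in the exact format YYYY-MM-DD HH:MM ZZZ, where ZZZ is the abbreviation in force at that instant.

2024-09-24 05:20 GWV

Query: 2024-09-23 19:35 UTC
Rule 1/2 (GWV, +09:45): 2024-08-01 03:55 UTC ≤ query < 2025-02-15 11:35 UTC
19·60 + 35 + 585 = 1760 min
1760 = 1·1440 + 320; 320 = 5·60 + 20 → 05:20, 2024-09-23 + 1 day = 2024-09-24
→ 2024-09-24 05:20 GWV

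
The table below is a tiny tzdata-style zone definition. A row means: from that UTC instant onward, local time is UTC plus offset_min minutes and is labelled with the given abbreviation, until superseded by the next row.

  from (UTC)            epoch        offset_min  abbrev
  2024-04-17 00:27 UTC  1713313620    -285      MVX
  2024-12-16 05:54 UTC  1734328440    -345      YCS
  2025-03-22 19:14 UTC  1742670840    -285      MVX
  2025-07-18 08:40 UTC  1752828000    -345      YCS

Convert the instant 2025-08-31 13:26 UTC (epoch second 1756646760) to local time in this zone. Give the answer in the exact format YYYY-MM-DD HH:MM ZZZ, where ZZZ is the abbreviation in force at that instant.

Query: 2025-08-31 13:26 UTC
Rule 4/4 (YCS, -05:45): 2025-07-18 08:40 UTC ≤ query < +∞
13·60 + 26 - 345 = 461 min
461 = 0·1440 + 461; 461 = 7·60 + 41 → 07:41, same day
→ 2025-08-31 07:41 YCS

2025-08-31 07:41 YCS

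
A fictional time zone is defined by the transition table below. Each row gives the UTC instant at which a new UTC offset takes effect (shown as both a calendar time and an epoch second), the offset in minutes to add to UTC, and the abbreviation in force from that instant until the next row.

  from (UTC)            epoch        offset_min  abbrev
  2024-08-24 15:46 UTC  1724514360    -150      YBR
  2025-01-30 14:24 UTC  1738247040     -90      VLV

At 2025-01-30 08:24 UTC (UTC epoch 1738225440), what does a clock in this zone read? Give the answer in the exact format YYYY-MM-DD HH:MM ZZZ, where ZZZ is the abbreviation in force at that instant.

2025-01-30 05:54 YBR

Query: 2025-01-30 08:24 UTC
Rule 1/2 (YBR, -02:30): 2024-08-24 15:46 UTC ≤ query < 2025-01-30 14:24 UTC
8·60 + 24 - 150 = 354 min
354 = 0·1440 + 354; 354 = 5·60 + 54 → 05:54, same day
→ 2025-01-30 05:54 YBR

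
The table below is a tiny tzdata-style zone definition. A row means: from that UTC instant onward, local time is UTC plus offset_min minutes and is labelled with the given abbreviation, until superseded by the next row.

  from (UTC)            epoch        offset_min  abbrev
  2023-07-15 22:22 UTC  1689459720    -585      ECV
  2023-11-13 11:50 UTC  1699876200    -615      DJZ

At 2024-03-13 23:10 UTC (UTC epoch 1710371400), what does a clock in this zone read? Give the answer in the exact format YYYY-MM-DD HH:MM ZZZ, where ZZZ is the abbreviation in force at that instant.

Query: 2024-03-13 23:10 UTC
Rule 2/2 (DJZ, -10:15): 2023-11-13 11:50 UTC ≤ query < +∞
23·60 + 10 - 615 = 775 min
775 = 0·1440 + 775; 775 = 12·60 + 55 → 12:55, same day
→ 2024-03-13 12:55 DJZ

2024-03-13 12:55 DJZ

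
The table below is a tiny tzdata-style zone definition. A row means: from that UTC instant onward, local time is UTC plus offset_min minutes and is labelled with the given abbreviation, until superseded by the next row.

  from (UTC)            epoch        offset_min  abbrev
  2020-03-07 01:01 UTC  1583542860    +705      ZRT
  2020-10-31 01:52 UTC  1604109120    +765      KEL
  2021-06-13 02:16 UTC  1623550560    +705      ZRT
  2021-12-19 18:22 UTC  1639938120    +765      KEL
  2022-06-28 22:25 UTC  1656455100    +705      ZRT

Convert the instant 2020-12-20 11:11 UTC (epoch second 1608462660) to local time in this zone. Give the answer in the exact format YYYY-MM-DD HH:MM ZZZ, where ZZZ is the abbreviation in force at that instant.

2020-12-20 23:56 KEL

Query: 2020-12-20 11:11 UTC
Rule 2/5 (KEL, +12:45): 2020-10-31 01:52 UTC ≤ query < 2021-06-13 02:16 UTC
11·60 + 11 + 765 = 1436 min
1436 = 0·1440 + 1436; 1436 = 23·60 + 56 → 23:56, same day
→ 2020-12-20 23:56 KEL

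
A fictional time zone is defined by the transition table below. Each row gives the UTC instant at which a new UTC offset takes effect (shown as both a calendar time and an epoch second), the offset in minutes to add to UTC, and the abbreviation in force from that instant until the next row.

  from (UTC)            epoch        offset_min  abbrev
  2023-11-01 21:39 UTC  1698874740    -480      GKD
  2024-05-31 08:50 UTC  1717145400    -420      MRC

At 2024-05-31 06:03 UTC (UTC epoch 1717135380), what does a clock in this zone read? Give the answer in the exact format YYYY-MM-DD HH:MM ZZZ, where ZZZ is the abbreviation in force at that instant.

2024-05-30 22:03 GKD

Query: 2024-05-31 06:03 UTC
Rule 1/2 (GKD, -08:00): 2023-11-01 21:39 UTC ≤ query < 2024-05-31 08:50 UTC
6·60 + 3 - 480 = -117 min
-117 = -1·1440 + 1323; 1323 = 22·60 + 3 → 22:03, 2024-05-31 - 1 day = 2024-05-30
→ 2024-05-30 22:03 GKD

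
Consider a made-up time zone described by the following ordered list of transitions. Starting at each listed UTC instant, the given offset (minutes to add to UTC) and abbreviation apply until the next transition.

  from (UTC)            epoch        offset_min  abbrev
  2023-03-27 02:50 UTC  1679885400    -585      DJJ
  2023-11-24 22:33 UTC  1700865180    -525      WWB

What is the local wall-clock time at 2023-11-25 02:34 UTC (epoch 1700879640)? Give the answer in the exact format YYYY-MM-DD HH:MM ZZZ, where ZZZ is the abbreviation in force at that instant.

Query: 2023-11-25 02:34 UTC
Rule 2/2 (WWB, -08:45): 2023-11-24 22:33 UTC ≤ query < +∞
2·60 + 34 - 525 = -371 min
-371 = -1·1440 + 1069; 1069 = 17·60 + 49 → 17:49, 2023-11-25 - 1 day = 2023-11-24
→ 2023-11-24 17:49 WWB

2023-11-24 17:49 WWB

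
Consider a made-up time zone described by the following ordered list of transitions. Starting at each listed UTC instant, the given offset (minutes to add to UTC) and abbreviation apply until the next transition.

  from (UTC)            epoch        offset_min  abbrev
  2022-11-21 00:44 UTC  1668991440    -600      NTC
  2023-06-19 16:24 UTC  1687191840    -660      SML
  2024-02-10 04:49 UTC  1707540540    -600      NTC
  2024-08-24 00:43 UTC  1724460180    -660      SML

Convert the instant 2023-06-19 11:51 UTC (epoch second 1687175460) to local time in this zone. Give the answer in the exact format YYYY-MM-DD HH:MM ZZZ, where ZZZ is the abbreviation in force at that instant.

2023-06-19 01:51 NTC

Query: 2023-06-19 11:51 UTC
Rule 1/4 (NTC, -10:00): 2022-11-21 00:44 UTC ≤ query < 2023-06-19 16:24 UTC
11·60 + 51 - 600 = 111 min
111 = 0·1440 + 111; 111 = 1·60 + 51 → 01:51, same day
→ 2023-06-19 01:51 NTC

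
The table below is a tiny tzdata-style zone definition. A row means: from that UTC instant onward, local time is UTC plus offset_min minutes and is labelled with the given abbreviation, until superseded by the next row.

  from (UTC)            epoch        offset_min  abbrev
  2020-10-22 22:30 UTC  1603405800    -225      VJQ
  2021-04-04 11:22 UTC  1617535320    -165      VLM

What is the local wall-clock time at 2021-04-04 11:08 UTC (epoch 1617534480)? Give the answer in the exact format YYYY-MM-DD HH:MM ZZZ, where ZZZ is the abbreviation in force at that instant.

2021-04-04 07:23 VJQ

Query: 2021-04-04 11:08 UTC
Rule 1/2 (VJQ, -03:45): 2020-10-22 22:30 UTC ≤ query < 2021-04-04 11:22 UTC
11·60 + 8 - 225 = 443 min
443 = 0·1440 + 443; 443 = 7·60 + 23 → 07:23, same day
→ 2021-04-04 07:23 VJQ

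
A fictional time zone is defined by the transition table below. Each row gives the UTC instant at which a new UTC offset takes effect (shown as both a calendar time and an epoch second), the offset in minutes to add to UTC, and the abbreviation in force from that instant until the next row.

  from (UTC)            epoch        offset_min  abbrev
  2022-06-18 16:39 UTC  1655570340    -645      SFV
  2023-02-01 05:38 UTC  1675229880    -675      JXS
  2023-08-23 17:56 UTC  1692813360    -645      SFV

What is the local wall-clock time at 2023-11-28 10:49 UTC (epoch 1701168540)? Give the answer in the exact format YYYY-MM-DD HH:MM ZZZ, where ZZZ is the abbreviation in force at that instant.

2023-11-28 00:04 SFV

Query: 2023-11-28 10:49 UTC
Rule 3/3 (SFV, -10:45): 2023-08-23 17:56 UTC ≤ query < +∞
10·60 + 49 - 645 = 4 min
4 = 0·1440 + 4; 4 = 0·60 + 4 → 00:04, same day
→ 2023-11-28 00:04 SFV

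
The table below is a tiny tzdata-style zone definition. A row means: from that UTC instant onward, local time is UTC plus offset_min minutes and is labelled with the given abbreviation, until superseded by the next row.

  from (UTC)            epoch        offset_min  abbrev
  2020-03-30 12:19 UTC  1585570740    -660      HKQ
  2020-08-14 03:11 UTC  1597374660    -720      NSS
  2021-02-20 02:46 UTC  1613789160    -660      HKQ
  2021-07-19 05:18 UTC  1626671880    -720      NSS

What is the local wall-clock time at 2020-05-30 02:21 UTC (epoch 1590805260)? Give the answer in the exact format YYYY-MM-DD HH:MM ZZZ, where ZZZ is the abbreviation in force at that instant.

2020-05-29 15:21 HKQ

Query: 2020-05-30 02:21 UTC
Rule 1/4 (HKQ, -11:00): 2020-03-30 12:19 UTC ≤ query < 2020-08-14 03:11 UTC
2·60 + 21 - 660 = -519 min
-519 = -1·1440 + 921; 921 = 15·60 + 21 → 15:21, 2020-05-30 - 1 day = 2020-05-29
→ 2020-05-29 15:21 HKQ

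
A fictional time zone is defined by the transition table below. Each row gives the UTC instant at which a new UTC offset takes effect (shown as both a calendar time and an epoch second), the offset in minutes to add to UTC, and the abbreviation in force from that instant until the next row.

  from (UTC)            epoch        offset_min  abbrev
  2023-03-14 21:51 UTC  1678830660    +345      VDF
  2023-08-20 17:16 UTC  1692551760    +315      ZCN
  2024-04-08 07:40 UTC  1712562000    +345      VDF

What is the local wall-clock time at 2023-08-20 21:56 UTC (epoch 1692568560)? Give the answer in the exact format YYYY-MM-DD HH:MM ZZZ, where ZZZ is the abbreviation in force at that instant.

2023-08-21 03:11 ZCN

Query: 2023-08-20 21:56 UTC
Rule 2/3 (ZCN, +05:15): 2023-08-20 17:16 UTC ≤ query < 2024-04-08 07:40 UTC
21·60 + 56 + 315 = 1631 min
1631 = 1·1440 + 191; 191 = 3·60 + 11 → 03:11, 2023-08-20 + 1 day = 2023-08-21
→ 2023-08-21 03:11 ZCN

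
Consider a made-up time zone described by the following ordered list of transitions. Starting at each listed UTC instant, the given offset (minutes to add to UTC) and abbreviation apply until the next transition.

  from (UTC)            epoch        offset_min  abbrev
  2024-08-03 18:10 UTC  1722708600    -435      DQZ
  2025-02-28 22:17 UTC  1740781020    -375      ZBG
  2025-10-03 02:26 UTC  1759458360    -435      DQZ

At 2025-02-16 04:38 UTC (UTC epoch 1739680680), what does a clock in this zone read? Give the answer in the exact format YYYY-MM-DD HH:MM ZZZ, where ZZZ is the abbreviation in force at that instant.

Query: 2025-02-16 04:38 UTC
Rule 1/3 (DQZ, -07:15): 2024-08-03 18:10 UTC ≤ query < 2025-02-28 22:17 UTC
4·60 + 38 - 435 = -157 min
-157 = -1·1440 + 1283; 1283 = 21·60 + 23 → 21:23, 2025-02-16 - 1 day = 2025-02-15
→ 2025-02-15 21:23 DQZ

2025-02-15 21:23 DQZ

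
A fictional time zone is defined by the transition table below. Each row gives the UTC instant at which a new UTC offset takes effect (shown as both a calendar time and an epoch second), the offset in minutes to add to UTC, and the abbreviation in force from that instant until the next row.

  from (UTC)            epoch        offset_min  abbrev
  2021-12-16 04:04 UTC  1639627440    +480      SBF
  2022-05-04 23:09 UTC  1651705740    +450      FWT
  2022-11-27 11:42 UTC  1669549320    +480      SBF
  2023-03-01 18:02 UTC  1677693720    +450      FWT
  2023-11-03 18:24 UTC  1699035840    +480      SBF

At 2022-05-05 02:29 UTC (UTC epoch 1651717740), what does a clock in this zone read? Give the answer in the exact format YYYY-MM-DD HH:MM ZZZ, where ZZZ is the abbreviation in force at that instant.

2022-05-05 09:59 FWT

Query: 2022-05-05 02:29 UTC
Rule 2/5 (FWT, +07:30): 2022-05-04 23:09 UTC ≤ query < 2022-11-27 11:42 UTC
2·60 + 29 + 450 = 599 min
599 = 0·1440 + 599; 599 = 9·60 + 59 → 09:59, same day
→ 2022-05-05 09:59 FWT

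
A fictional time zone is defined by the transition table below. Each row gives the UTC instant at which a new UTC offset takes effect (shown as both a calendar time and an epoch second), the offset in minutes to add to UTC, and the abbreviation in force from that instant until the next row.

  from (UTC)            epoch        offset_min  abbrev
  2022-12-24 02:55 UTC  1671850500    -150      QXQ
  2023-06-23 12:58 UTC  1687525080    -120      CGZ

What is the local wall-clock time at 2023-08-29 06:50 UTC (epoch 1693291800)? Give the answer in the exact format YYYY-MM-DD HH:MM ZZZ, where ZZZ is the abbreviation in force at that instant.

Query: 2023-08-29 06:50 UTC
Rule 2/2 (CGZ, -02:00): 2023-06-23 12:58 UTC ≤ query < +∞
6·60 + 50 - 120 = 290 min
290 = 0·1440 + 290; 290 = 4·60 + 50 → 04:50, same day
→ 2023-08-29 04:50 CGZ

2023-08-29 04:50 CGZ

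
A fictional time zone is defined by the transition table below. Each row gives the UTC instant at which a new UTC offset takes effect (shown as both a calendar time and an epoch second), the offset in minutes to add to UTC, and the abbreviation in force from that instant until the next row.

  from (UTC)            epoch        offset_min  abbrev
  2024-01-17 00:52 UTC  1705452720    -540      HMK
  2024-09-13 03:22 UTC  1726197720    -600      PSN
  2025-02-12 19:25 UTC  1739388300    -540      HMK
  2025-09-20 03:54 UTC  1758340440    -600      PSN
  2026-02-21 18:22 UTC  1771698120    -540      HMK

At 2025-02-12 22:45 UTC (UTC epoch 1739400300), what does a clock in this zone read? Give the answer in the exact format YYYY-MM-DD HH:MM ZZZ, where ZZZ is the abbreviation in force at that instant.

Query: 2025-02-12 22:45 UTC
Rule 3/5 (HMK, -09:00): 2025-02-12 19:25 UTC ≤ query < 2025-09-20 03:54 UTC
22·60 + 45 - 540 = 825 min
825 = 0·1440 + 825; 825 = 13·60 + 45 → 13:45, same day
→ 2025-02-12 13:45 HMK

2025-02-12 13:45 HMK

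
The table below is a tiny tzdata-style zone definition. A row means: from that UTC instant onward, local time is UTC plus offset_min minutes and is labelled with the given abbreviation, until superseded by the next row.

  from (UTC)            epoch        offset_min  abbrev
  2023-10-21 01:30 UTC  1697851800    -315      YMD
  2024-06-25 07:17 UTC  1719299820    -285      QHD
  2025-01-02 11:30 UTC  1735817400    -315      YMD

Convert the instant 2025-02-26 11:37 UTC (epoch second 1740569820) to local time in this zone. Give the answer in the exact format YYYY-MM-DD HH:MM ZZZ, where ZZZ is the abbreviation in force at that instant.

Query: 2025-02-26 11:37 UTC
Rule 3/3 (YMD, -05:15): 2025-01-02 11:30 UTC ≤ query < +∞
11·60 + 37 - 315 = 382 min
382 = 0·1440 + 382; 382 = 6·60 + 22 → 06:22, same day
→ 2025-02-26 06:22 YMD

2025-02-26 06:22 YMD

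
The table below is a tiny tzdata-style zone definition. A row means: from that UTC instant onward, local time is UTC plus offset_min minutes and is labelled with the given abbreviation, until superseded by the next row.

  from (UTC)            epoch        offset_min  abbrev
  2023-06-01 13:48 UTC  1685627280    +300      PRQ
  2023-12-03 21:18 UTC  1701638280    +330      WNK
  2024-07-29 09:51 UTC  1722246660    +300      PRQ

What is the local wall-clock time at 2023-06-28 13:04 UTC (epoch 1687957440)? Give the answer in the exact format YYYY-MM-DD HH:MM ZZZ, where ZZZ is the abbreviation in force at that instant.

Query: 2023-06-28 13:04 UTC
Rule 1/3 (PRQ, +05:00): 2023-06-01 13:48 UTC ≤ query < 2023-12-03 21:18 UTC
13·60 + 4 + 300 = 1084 min
1084 = 0·1440 + 1084; 1084 = 18·60 + 4 → 18:04, same day
→ 2023-06-28 18:04 PRQ

2023-06-28 18:04 PRQ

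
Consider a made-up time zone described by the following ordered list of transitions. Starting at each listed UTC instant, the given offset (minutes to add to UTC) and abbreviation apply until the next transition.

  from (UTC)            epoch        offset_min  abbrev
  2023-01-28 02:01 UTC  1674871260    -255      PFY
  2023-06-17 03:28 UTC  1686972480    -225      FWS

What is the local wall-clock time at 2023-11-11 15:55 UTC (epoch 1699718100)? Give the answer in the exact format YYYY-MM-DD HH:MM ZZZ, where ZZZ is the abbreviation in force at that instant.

2023-11-11 12:10 FWS

Query: 2023-11-11 15:55 UTC
Rule 2/2 (FWS, -03:45): 2023-06-17 03:28 UTC ≤ query < +∞
15·60 + 55 - 225 = 730 min
730 = 0·1440 + 730; 730 = 12·60 + 10 → 12:10, same day
→ 2023-11-11 12:10 FWS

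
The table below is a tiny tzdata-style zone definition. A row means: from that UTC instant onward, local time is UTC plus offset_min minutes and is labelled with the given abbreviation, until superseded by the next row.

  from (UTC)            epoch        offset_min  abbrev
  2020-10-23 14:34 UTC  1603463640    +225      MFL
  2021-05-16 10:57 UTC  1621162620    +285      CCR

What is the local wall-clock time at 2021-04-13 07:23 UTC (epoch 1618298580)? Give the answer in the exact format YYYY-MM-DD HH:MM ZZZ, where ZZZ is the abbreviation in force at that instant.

2021-04-13 11:08 MFL

Query: 2021-04-13 07:23 UTC
Rule 1/2 (MFL, +03:45): 2020-10-23 14:34 UTC ≤ query < 2021-05-16 10:57 UTC
7·60 + 23 + 225 = 668 min
668 = 0·1440 + 668; 668 = 11·60 + 8 → 11:08, same day
→ 2021-04-13 11:08 MFL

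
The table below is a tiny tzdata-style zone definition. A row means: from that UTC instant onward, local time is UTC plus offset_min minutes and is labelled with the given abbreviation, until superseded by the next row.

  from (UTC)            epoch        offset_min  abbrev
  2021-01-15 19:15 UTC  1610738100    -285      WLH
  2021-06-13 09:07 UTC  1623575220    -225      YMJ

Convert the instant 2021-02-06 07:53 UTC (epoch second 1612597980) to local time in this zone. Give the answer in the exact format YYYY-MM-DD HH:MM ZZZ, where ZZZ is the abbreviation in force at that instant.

Query: 2021-02-06 07:53 UTC
Rule 1/2 (WLH, -04:45): 2021-01-15 19:15 UTC ≤ query < 2021-06-13 09:07 UTC
7·60 + 53 - 285 = 188 min
188 = 0·1440 + 188; 188 = 3·60 + 8 → 03:08, same day
→ 2021-02-06 03:08 WLH

2021-02-06 03:08 WLH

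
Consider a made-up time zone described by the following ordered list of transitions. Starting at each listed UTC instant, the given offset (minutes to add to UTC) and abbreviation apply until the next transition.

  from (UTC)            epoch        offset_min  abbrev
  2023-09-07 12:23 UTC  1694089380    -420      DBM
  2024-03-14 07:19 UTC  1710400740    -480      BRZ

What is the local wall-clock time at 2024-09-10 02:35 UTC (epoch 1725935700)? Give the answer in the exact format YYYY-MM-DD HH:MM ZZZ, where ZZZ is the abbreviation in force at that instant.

2024-09-09 18:35 BRZ

Query: 2024-09-10 02:35 UTC
Rule 2/2 (BRZ, -08:00): 2024-03-14 07:19 UTC ≤ query < +∞
2·60 + 35 - 480 = -325 min
-325 = -1·1440 + 1115; 1115 = 18·60 + 35 → 18:35, 2024-09-10 - 1 day = 2024-09-09
→ 2024-09-09 18:35 BRZ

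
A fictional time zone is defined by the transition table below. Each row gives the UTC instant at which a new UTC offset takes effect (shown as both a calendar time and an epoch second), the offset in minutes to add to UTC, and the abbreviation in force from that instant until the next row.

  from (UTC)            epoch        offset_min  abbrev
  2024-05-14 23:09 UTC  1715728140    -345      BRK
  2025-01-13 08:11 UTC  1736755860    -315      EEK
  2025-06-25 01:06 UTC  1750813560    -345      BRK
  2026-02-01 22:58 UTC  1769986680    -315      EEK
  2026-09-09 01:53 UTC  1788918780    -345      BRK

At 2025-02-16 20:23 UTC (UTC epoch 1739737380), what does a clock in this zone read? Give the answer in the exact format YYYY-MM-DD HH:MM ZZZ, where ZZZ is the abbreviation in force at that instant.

2025-02-16 15:08 EEK

Query: 2025-02-16 20:23 UTC
Rule 2/5 (EEK, -05:15): 2025-01-13 08:11 UTC ≤ query < 2025-06-25 01:06 UTC
20·60 + 23 - 315 = 908 min
908 = 0·1440 + 908; 908 = 15·60 + 8 → 15:08, same day
→ 2025-02-16 15:08 EEK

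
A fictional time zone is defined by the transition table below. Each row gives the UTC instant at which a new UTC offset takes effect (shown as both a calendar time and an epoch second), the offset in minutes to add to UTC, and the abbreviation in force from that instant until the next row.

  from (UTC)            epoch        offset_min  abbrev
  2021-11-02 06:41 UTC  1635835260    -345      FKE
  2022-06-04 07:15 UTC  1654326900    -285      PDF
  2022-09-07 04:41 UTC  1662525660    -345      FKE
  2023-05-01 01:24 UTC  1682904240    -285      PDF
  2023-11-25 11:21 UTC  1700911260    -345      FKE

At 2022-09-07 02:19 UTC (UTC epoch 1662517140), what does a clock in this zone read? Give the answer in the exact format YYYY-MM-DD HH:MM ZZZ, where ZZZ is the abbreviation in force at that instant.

Query: 2022-09-07 02:19 UTC
Rule 2/5 (PDF, -04:45): 2022-06-04 07:15 UTC ≤ query < 2022-09-07 04:41 UTC
2·60 + 19 - 285 = -146 min
-146 = -1·1440 + 1294; 1294 = 21·60 + 34 → 21:34, 2022-09-07 - 1 day = 2022-09-06
→ 2022-09-06 21:34 PDF

2022-09-06 21:34 PDF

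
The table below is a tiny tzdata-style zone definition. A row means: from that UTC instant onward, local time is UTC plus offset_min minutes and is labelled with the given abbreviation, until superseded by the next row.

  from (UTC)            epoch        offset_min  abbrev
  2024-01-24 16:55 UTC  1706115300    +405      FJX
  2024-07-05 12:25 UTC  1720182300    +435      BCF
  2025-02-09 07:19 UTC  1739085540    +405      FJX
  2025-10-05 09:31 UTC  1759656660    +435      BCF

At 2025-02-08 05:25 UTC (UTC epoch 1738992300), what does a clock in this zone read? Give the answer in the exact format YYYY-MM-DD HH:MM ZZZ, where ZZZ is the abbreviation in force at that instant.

2025-02-08 12:40 BCF

Query: 2025-02-08 05:25 UTC
Rule 2/4 (BCF, +07:15): 2024-07-05 12:25 UTC ≤ query < 2025-02-09 07:19 UTC
5·60 + 25 + 435 = 760 min
760 = 0·1440 + 760; 760 = 12·60 + 40 → 12:40, same day
→ 2025-02-08 12:40 BCF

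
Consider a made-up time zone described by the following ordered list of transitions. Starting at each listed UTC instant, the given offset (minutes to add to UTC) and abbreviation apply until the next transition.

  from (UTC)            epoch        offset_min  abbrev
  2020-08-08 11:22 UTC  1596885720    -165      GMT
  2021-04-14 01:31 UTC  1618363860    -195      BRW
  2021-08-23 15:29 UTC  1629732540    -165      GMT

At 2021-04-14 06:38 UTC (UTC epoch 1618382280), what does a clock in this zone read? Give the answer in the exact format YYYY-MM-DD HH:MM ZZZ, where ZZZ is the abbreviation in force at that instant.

Query: 2021-04-14 06:38 UTC
Rule 2/3 (BRW, -03:15): 2021-04-14 01:31 UTC ≤ query < 2021-08-23 15:29 UTC
6·60 + 38 - 195 = 203 min
203 = 0·1440 + 203; 203 = 3·60 + 23 → 03:23, same day
→ 2021-04-14 03:23 BRW

2021-04-14 03:23 BRW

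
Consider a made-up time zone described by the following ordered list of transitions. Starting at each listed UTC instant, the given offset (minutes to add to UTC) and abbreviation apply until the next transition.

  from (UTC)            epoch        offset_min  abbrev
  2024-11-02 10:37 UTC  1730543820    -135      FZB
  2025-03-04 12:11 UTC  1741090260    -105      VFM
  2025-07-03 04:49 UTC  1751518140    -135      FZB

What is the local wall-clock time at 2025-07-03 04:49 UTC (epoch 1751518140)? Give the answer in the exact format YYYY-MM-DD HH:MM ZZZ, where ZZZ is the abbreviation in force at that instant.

2025-07-03 02:34 FZB

Query: 2025-07-03 04:49 UTC
Rule 3/3 (FZB, -02:15): 2025-07-03 04:49 UTC ≤ query < +∞
4·60 + 49 - 135 = 154 min
154 = 0·1440 + 154; 154 = 2·60 + 34 → 02:34, same day
→ 2025-07-03 02:34 FZB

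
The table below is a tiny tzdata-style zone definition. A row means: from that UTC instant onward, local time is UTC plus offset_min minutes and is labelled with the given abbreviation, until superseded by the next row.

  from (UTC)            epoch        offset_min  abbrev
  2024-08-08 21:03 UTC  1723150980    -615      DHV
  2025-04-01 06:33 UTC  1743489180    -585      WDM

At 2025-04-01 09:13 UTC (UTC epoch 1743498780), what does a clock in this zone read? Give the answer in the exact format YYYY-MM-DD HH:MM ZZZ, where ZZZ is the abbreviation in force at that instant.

2025-03-31 23:28 WDM

Query: 2025-04-01 09:13 UTC
Rule 2/2 (WDM, -09:45): 2025-04-01 06:33 UTC ≤ query < +∞
9·60 + 13 - 585 = -32 min
-32 = -1·1440 + 1408; 1408 = 23·60 + 28 → 23:28, 2025-04-01 - 1 day = 2025-03-31
→ 2025-03-31 23:28 WDM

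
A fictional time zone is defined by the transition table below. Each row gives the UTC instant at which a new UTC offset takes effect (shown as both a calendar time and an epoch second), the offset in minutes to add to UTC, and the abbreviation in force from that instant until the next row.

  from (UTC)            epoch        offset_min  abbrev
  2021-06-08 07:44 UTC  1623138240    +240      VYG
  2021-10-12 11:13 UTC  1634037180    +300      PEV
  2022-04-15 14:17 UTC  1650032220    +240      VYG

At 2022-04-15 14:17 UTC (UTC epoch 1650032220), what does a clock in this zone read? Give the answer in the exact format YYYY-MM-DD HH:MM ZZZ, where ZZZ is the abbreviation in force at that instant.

2022-04-15 18:17 VYG

Query: 2022-04-15 14:17 UTC
Rule 3/3 (VYG, +04:00): 2022-04-15 14:17 UTC ≤ query < +∞
14·60 + 17 + 240 = 1097 min
1097 = 0·1440 + 1097; 1097 = 18·60 + 17 → 18:17, same day
→ 2022-04-15 18:17 VYG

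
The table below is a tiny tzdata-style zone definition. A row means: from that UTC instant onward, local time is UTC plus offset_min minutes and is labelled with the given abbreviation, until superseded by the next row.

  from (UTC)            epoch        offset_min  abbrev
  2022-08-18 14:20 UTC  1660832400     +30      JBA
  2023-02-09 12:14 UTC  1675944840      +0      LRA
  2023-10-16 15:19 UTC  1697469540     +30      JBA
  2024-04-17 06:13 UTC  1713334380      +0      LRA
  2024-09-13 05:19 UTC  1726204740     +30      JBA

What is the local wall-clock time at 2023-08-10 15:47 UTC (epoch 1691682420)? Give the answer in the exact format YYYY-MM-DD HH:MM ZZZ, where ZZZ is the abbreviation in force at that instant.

Query: 2023-08-10 15:47 UTC
Rule 2/5 (LRA, +00:00): 2023-02-09 12:14 UTC ≤ query < 2023-10-16 15:19 UTC
15·60 + 47 + 0 = 947 min
947 = 0·1440 + 947; 947 = 15·60 + 47 → 15:47, same day
→ 2023-08-10 15:47 LRA

2023-08-10 15:47 LRA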